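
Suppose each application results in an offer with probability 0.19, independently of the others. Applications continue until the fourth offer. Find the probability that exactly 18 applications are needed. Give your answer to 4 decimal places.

Y = trial on which the fourth success occurs; negative binomial, r=4, p=0.19.
P(Y=18) = C(17,3) · p^4 · (1−p)^14
= 680 · 0.0013032 · 0.052335 = 0.046378

0.0464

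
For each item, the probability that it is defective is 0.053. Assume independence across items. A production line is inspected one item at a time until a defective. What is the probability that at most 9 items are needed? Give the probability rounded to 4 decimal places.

0.3874

Y = number of items to the first success; geometric, p = 0.053.
P(Y ≤ 9) = 1 − (1−p)^9 = 1 − 0.612562 = 0.387438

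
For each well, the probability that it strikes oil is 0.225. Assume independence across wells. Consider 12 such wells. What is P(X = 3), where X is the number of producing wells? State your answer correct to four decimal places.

X ~ Binomial(n=12, p=0.225).
P(X=3) = C(12,3) · p^3 · (1−p)^9
= 220 · 0.011391 · 0.10086 = 0.252747

0.2527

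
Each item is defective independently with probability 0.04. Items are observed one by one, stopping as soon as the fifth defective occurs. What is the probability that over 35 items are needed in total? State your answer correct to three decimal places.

Needing more than 35 items ⇔ fewer than 5 successes in the first 35. With X ~ Binomial(35, 0.04), P(Y > 35) = P(X ≤ 4).
  k=0: C(35,0)·0.04^0·0.96^35 = 0.23960
  k=1: C(35,1)·0.04^1·0.96^34 = 0.34942
  k=2: C(35,2)·0.04^2·0.96^33 = 0.24751
  k=3: C(35,3)·0.04^3·0.96^32 = 0.11344
  k=4: C(35,4)·0.04^4·0.96^31 = 0.03781
P(X ≤ 4) = 0.98779

0.988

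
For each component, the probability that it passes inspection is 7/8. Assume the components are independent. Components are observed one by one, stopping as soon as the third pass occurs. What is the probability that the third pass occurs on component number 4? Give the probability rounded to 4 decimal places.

0.2512

Y = trial on which the third success occurs; negative binomial, r=3, p=0.875.
P(Y=4) = C(3,2) · p^3 · (1−p)^1
= 3 · 0.66992 · 0.125 = 0.251221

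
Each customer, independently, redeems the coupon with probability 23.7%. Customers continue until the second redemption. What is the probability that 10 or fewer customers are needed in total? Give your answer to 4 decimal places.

0.7254

Finishing within 10 customers ⇔ at least 2 successes in the first 10. With X ~ Binomial(10, 0.237), P(Y ≤ 10) = 1 − P(X ≤ 1).
  k=0: C(10,0)·0.237^0·0.763^10 = 0.066872
  k=1: C(10,1)·0.237^1·0.763^9 = 0.207716
1 − 0.274588 = 0.725412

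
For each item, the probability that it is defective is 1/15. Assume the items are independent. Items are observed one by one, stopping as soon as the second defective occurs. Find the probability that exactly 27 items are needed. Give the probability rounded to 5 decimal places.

Y = trial on which the second success occurs; negative binomial, r=2, p=0.066667.
P(Y=27) = C(26,1) · p^2 · (1−p)^25
= 26 · 0.0044444 · 0.1782 = 0.0205926

0.02059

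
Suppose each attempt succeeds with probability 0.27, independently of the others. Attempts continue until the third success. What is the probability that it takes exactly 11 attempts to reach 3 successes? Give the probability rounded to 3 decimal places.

0.071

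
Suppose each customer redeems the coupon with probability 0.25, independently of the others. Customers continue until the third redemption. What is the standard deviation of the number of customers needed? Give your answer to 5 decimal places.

6.00000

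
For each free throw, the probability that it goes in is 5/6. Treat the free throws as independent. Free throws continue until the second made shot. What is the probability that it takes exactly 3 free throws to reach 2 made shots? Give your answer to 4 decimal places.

Y = trial on which the second success occurs; negative binomial, r=2, p=0.833333.
P(Y=3) = C(2,1) · p^2 · (1−p)^1
= 2 · 0.69444 · 0.16667 = 0.231481

0.2315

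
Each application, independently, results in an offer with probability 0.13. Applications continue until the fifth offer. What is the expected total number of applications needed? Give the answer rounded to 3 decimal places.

38.462

Y = total applications until the fifth success; negative binomial with r=5, p=0.13.
E[Y] = r / p = 5 / 0.13 = 38.46154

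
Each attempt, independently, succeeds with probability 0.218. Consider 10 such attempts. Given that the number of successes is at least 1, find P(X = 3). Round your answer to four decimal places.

0.2431

X ~ Binomial(10, 0.218). Want P(X=3 | X≥1) = P(X=3) / P(X≥1).
P(X=3) = C(10,3)·0.218^3·0.782^7 = 0.222330
P(X≥1) = 1 − 0.085520 = 0.914480
Ratio = 0.222330 / 0.914480 = 0.243122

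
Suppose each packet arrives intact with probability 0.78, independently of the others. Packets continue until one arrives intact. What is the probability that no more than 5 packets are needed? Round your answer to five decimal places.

0.99948

Y = number of packets to the first success; geometric, p = 0.78.
P(Y ≤ 5) = 1 − (1−p)^5 = 1 − 0.0005154 = 0.9994846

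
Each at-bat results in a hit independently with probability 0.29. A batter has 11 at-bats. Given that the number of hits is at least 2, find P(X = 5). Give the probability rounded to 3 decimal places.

0.139

X ~ Binomial(11, 0.29). Want P(X=5 | X≥2) = P(X=5) / P(X≥2).
P(X=5) = C(11,5)·0.29^5·0.71^6 = 0.12139
P(X≥2) = 1 − 0.02311 − 0.10384 = 0.87305
Ratio = 0.12139 / 0.87305 = 0.13904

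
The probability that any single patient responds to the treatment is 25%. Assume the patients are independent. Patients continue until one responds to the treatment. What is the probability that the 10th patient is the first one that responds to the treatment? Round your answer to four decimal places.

Geometric (trials to first success), p = 0.25.
P(Y = 10) = (1−p)^9 · p = 0.075085 · 0.25 = 0.018771

0.0188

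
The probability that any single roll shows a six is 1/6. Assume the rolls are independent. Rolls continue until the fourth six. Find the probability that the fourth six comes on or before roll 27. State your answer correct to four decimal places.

0.6809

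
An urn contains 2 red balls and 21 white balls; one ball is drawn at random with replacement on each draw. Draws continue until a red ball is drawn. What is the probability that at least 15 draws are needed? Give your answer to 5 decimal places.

Y = number of draws to the first success; geometric, p = 0.086957.
P(Y > 14) = P(first 14 all fail) = (1−p)^14 = 0.2798211

0.27982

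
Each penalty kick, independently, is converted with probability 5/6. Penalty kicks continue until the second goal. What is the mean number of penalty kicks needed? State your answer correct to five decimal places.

2.40000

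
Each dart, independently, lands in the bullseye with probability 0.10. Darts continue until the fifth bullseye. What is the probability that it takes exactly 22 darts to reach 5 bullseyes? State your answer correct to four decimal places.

0.0100

Y = trial on which the fifth success occurs; negative binomial, r=5, p=0.10.
P(Y=22) = C(21,4) · p^5 · (1−p)^17
= 5985 · 1e-05 · 0.16677 = 0.009981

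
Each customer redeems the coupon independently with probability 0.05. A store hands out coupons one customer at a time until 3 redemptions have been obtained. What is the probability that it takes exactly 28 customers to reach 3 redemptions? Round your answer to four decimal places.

Y = trial on which the third success occurs; negative binomial, r=3, p=0.05.
P(Y=28) = C(27,2) · p^3 · (1−p)^25
= 351 · 0.000125 · 0.27739 = 0.012170

0.0122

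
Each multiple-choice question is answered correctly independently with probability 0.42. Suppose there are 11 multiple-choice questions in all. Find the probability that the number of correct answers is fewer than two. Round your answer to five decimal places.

X ~ Binomial(11, 0.42); P(X ≤ 1) = Σ C(11,k) p^k (1−p)^(11−k) over k:
  k=0: C(11,0)·0.42^0·0.58^11 = 0.0024987
  k=1: C(11,1)·0.42^1·0.58^10 = 0.0199032
Total = 0.0224018

0.02240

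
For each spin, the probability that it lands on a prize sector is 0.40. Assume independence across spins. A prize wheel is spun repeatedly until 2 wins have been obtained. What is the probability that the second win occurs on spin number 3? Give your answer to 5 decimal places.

Y = trial on which the second success occurs; negative binomial, r=2, p=0.40.
P(Y=3) = C(2,1) · p^2 · (1−p)^1
= 2 · 0.16 · 0.6 = 0.1920000

0.19200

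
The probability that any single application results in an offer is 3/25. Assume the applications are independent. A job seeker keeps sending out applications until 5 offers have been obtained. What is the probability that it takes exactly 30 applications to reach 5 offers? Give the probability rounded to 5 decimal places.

0.02419

Y = trial on which the fifth success occurs; negative binomial, r=5, p=0.12.
P(Y=30) = C(29,4) · p^5 · (1−p)^25
= 23751 · 2.4883e-05 · 0.040932 = 0.0241911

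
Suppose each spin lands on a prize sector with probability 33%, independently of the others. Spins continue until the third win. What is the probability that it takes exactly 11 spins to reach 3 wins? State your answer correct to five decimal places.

0.06567

Y = trial on which the third success occurs; negative binomial, r=3, p=0.33.
P(Y=11) = C(10,2) · p^3 · (1−p)^8
= 45 · 0.035937 · 0.040607 = 0.0656678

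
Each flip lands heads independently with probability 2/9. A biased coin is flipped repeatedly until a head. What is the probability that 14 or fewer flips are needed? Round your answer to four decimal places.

Y = number of flips to the first success; geometric, p = 0.222222.
P(Y ≤ 14) = 1 − (1−p)^14 = 1 − 0.029647 = 0.970353

0.9704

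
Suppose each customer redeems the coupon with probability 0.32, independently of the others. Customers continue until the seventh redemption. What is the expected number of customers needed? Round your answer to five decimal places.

21.87500

Y = total customers until the seventh success; negative binomial with r=7, p=0.32.
E[Y] = r / p = 7 / 0.32 = 21.8750000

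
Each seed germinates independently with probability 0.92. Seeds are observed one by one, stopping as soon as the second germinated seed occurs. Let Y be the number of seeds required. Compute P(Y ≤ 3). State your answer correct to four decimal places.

Finishing within 3 seeds ⇔ at least 2 successes in the first 3. With X ~ Binomial(3, 0.92), P(Y ≤ 3) = 1 − P(X ≤ 1).
  k=0: C(3,0)·0.92^0·0.08^3 = 0.000512
  k=1: C(3,1)·0.92^1·0.08^2 = 0.017664
1 − 0.018176 = 0.981824

0.9818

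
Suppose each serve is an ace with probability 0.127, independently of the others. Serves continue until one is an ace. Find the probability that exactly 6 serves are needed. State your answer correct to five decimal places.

Geometric (trials to first success), p = 0.127.
P(Y = 6) = (1−p)^5 · p = 0.50707 · 0.127 = 0.0643984

0.06440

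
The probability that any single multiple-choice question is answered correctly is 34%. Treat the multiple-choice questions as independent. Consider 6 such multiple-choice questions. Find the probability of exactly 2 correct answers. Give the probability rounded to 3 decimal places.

0.329

X ~ Binomial(n=6, p=0.34).
P(X=2) = C(6,2) · p^2 · (1−p)^4
= 15 · 0.1156 · 0.18975 = 0.32902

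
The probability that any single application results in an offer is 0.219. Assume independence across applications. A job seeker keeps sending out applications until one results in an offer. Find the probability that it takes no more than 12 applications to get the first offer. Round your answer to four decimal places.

0.9485

Y = number of applications to the first success; geometric, p = 0.219.
P(Y ≤ 12) = 1 − (1−p)^12 = 1 − 0.051501 = 0.948499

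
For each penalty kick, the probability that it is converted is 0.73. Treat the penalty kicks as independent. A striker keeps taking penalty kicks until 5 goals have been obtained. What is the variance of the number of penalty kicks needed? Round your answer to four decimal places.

2.5333

Y = total penalty kicks until the fifth success; negative binomial with r=5, p=0.73.
Var(Y) = r(1−p)/p² = 5·0.27 / 0.73² = 2.533308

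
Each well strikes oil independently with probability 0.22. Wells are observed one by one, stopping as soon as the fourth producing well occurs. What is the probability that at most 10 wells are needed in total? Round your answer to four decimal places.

0.1587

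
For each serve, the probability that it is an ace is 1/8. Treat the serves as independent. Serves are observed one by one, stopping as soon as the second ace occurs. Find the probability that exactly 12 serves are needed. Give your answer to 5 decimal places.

Y = trial on which the second success occurs; negative binomial, r=2, p=0.125.
P(Y=12) = C(11,1) · p^2 · (1−p)^10
= 11 · 0.015625 · 0.26308 = 0.0452161

0.04522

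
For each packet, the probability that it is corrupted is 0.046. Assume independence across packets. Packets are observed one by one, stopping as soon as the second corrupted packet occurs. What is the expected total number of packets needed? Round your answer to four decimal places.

Y = total packets until the second success; negative binomial with r=2, p=0.046.
E[Y] = r / p = 2 / 0.046 = 43.478261

43.4783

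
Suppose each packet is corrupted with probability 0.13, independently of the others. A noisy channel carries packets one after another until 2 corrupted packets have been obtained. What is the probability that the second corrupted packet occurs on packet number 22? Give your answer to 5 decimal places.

0.02190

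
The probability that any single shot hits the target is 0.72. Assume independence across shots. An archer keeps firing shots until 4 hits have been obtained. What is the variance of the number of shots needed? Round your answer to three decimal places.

Y = total shots until the fourth success; negative binomial with r=4, p=0.72.
Var(Y) = r(1−p)/p² = 4·0.28 / 0.72² = 2.16049

2.160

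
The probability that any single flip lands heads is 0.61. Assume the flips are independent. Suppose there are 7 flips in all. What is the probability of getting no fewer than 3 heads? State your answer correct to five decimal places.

0.91310

X ~ Binomial(7, 0.61); P(X ≥ 3) = Σ C(7,k) p^k (1−p)^(7−k) over k:
  k=3: C(7,3)·0.61^3·0.39^4 = 0.1837875
  k=4: C(7,4)·0.61^4·0.39^3 = 0.2874625
  k=5: C(7,5)·0.61^5·0.39^2 = 0.2697725
  k=6: C(7,6)·0.61^6·0.39^1 = 0.1406506
  k=7: C(7,7)·0.61^7·0.39^0 = 0.0314274
Total = 0.9131006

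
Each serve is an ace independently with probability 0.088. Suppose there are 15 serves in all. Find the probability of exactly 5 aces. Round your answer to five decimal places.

0.00631

X ~ Binomial(n=15, p=0.088).
P(X=5) = C(15,5) · p^5 · (1−p)^10
= 3003 · 5.2773e-06 · 0.39806 = 0.0063084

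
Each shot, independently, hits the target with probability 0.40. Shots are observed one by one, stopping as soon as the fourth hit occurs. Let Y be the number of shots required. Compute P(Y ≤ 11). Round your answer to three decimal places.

Finishing within 11 shots ⇔ at least 4 successes in the first 11. With X ~ Binomial(11, 0.40), P(Y ≤ 11) = 1 − P(X ≤ 3).
  k=0: C(11,0)·0.40^0·0.60^11 = 0.00363
  k=1: C(11,1)·0.40^1·0.60^10 = 0.02661
  k=2: C(11,2)·0.40^2·0.60^9 = 0.08868
  k=3: C(11,3)·0.40^3·0.60^8 = 0.17737
1 − 0.29628 = 0.70372

0.704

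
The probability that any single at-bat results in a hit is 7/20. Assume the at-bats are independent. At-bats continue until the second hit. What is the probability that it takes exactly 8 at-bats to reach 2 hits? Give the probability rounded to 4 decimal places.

0.0647

Y = trial on which the second success occurs; negative binomial, r=2, p=0.35.
P(Y=8) = C(7,1) · p^2 · (1−p)^6
= 7 · 0.1225 · 0.075419 = 0.064672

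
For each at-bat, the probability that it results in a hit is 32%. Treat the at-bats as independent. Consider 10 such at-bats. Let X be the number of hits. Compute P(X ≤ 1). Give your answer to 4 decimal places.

X ~ Binomial(10, 0.32); P(X ≤ 1) = Σ C(10,k) p^k (1−p)^(10−k) over k:
  k=0: C(10,0)·0.32^0·0.68^10 = 0.021139
  k=1: C(10,1)·0.32^1·0.68^9 = 0.099479
Total = 0.120618

0.1206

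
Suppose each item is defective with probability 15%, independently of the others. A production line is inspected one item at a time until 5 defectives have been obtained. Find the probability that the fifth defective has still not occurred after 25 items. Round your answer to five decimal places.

0.68211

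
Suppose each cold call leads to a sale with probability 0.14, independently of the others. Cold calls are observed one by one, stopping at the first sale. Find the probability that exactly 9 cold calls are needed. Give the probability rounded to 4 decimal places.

0.0419

Geometric (trials to first success), p = 0.14.
P(Y = 9) = (1−p)^8 · p = 0.29922 · 0.14 = 0.041891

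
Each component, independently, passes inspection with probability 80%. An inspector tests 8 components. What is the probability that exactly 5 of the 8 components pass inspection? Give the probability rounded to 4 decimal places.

0.1468

X ~ Binomial(n=8, p=0.80).
P(X=5) = C(8,5) · p^5 · (1−p)^3
= 56 · 0.32768 · 0.008 = 0.146801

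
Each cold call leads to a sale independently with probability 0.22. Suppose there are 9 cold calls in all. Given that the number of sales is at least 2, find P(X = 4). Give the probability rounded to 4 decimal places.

0.1370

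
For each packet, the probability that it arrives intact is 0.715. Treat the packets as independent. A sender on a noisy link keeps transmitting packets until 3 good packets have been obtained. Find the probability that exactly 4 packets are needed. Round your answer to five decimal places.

0.31252

Y = trial on which the third success occurs; negative binomial, r=3, p=0.715.
P(Y=4) = C(3,2) · p^3 · (1−p)^1
= 3 · 0.36553 · 0.285 = 0.3125246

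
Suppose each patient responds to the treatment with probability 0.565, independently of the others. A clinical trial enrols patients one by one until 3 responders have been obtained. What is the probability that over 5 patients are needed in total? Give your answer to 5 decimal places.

Needing more than 5 patients ⇔ fewer than 3 successes in the first 5. With X ~ Binomial(5, 0.565), P(Y > 5) = P(X ≤ 2).
  k=0: C(5,0)·0.565^0·0.435^5 = 0.0155757
  k=1: C(5,1)·0.565^1·0.435^4 = 0.1011522
  k=2: C(5,2)·0.565^2·0.435^3 = 0.2627633
P(X ≤ 2) = 0.3794912

0.37949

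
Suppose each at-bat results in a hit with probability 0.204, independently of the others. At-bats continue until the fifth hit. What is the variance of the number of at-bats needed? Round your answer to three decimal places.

Y = total at-bats until the fifth success; negative binomial with r=5, p=0.204.
Var(Y) = r(1−p)/p² = 5·0.796 / 0.204² = 95.63629

95.636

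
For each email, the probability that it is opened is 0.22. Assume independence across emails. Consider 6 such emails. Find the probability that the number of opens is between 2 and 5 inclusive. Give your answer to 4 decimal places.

X ~ Binomial(6, 0.22); P(2 ≤ X ≤ 5) = Σ C(6,k) p^k (1−p)^(6−k) over k:
  k=2: C(6,2)·0.22^2·0.78^4 = 0.268729
  k=3: C(6,3)·0.22^3·0.78^3 = 0.101061
  k=4: C(6,4)·0.22^4·0.78^2 = 0.021378
  k=5: C(6,5)·0.22^5·0.78^1 = 0.002412
Total = 0.393580

0.3936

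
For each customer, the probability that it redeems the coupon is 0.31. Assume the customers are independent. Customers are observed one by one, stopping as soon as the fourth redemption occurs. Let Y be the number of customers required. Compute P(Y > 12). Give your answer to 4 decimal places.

Needing more than 12 customers ⇔ fewer than 4 successes in the first 12. With X ~ Binomial(12, 0.31), P(Y > 12) = P(X ≤ 3).
  k=0: C(12,0)·0.31^0·0.69^12 = 0.011646
  k=1: C(12,1)·0.31^1·0.69^11 = 0.062789
  k=2: C(12,2)·0.31^2·0.69^10 = 0.155152
  k=3: C(12,3)·0.31^3·0.69^9 = 0.232354
P(X ≤ 3) = 0.461941

0.4619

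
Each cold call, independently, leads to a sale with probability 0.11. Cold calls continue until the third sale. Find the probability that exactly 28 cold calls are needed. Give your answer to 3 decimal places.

0.025

Y = trial on which the third success occurs; negative binomial, r=3, p=0.11.
P(Y=28) = C(27,2) · p^3 · (1−p)^25
= 351 · 0.001331 · 0.054294 = 0.02537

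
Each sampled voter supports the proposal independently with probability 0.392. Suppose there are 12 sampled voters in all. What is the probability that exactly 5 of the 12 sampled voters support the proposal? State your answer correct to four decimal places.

0.2252

X ~ Binomial(n=12, p=0.392).
P(X=5) = C(12,5) · p^5 · (1−p)^7
= 792 · 0.0092561 · 0.030713 = 0.225154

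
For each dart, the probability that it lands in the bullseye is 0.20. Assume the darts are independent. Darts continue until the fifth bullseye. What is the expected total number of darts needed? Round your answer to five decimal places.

25.00000

Y = total darts until the fifth success; negative binomial with r=5, p=0.20.
E[Y] = r / p = 5 / 0.20 = 25.0000000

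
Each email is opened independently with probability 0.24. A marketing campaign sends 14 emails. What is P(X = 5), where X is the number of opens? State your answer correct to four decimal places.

0.1348

X ~ Binomial(n=14, p=0.24).
P(X=5) = C(14,5) · p^5 · (1−p)^9
= 2002 · 0.00079626 · 0.084591 = 0.134847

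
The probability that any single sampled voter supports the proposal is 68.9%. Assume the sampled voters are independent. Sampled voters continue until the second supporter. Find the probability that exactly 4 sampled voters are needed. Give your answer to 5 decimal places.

0.13775

Y = trial on which the second success occurs; negative binomial, r=2, p=0.689.
P(Y=4) = C(3,1) · p^2 · (1−p)^2
= 3 · 0.47472 · 0.096721 = 0.1377465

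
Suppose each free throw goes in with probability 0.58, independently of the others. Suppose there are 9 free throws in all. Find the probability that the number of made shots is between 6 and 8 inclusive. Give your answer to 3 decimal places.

0.426

X ~ Binomial(9, 0.58); P(6 ≤ X ≤ 8) = Σ C(9,k) p^k (1−p)^(9−k) over k:
  k=6: C(9,6)·0.58^6·0.42^3 = 0.23692
  k=7: C(9,7)·0.58^7·0.42^2 = 0.14022
  k=8: C(9,8)·0.58^8·0.42^1 = 0.04841
Total = 0.42554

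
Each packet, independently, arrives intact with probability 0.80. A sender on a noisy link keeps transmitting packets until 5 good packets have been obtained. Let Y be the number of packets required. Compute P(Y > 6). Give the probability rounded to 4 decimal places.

0.3446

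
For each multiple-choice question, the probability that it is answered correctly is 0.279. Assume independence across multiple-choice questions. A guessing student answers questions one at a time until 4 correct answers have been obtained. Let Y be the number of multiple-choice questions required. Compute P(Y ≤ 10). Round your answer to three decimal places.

Finishing within 10 multiple-choice questions ⇔ at least 4 successes in the first 10. With X ~ Binomial(10, 0.279), P(Y ≤ 10) = 1 − P(X ≤ 3).
  k=0: C(10,0)·0.279^0·0.721^10 = 0.03796
  k=1: C(10,1)·0.279^1·0.721^9 = 0.14690
  k=2: C(10,2)·0.279^2·0.721^8 = 0.25580
  k=3: C(10,3)·0.279^3·0.721^7 = 0.26396
1 − 0.70463 = 0.29537

0.295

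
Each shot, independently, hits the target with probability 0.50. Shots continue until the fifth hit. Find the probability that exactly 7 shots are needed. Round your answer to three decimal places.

0.117

Y = trial on which the fifth success occurs; negative binomial, r=5, p=0.50.
P(Y=7) = C(6,4) · p^5 · (1−p)^2
= 15 · 0.03125 · 0.25 = 0.11719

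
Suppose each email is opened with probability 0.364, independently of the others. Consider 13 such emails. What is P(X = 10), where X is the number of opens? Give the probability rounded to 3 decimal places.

0.003

X ~ Binomial(n=13, p=0.364).
P(X=10) = C(13,10) · p^10 · (1−p)^3
= 286 · 4.0833e-05 · 0.25726 = 0.00300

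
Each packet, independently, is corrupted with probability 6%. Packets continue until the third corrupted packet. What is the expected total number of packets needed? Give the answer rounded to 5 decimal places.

50.00000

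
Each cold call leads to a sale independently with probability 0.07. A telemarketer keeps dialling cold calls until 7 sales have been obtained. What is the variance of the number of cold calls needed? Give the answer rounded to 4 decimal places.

Y = total cold calls until the seventh success; negative binomial with r=7, p=0.07.
Var(Y) = r(1−p)/p² = 7·0.93 / 0.07² = 1328.571429

1328.5714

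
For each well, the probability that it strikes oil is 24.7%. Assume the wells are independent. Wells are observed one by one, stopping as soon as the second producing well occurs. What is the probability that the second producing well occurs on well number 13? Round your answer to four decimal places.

Y = trial on which the second success occurs; negative binomial, r=2, p=0.247.
P(Y=13) = C(12,1) · p^2 · (1−p)^11
= 12 · 0.061009 · 0.044131 = 0.032309

0.0323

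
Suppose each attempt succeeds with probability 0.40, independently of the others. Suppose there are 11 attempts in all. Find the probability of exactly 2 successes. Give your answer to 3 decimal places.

0.089

X ~ Binomial(n=11, p=0.40).
P(X=2) = C(11,2) · p^2 · (1−p)^9
= 55 · 0.16 · 0.010078 = 0.08868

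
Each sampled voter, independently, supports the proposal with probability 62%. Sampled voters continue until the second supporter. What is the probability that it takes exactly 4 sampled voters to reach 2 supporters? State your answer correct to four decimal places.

Y = trial on which the second success occurs; negative binomial, r=2, p=0.62.
P(Y=4) = C(3,1) · p^2 · (1−p)^2
= 3 · 0.3844 · 0.1444 = 0.166522

0.1665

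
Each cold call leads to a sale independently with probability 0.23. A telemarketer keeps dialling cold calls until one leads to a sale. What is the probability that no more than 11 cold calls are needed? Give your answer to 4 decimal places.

0.9436

Y = number of cold calls to the first success; geometric, p = 0.23.
P(Y ≤ 11) = 1 − (1−p)^11 = 1 − 0.056415 = 0.943585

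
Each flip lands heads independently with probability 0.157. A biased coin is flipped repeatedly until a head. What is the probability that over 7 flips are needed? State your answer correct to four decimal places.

0.3025

Y = number of flips to the first success; geometric, p = 0.157.
P(Y > 7) = P(first 7 all fail) = (1−p)^7 = 0.302547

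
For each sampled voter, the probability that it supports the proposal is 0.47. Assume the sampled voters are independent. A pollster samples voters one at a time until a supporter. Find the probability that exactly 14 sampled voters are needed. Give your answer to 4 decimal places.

0.0001

Geometric (trials to first success), p = 0.47.
P(Y = 14) = (1−p)^13 · p = 0.00026037 · 0.47 = 0.000122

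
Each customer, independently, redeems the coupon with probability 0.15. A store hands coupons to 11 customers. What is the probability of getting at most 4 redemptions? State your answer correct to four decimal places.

0.9841

X ~ Binomial(11, 0.15); P(X ≤ 4) = Σ C(11,k) p^k (1−p)^(11−k) over k:
  k=0: C(11,0)·0.15^0·0.85^11 = 0.167343
  k=1: C(11,1)·0.15^1·0.85^10 = 0.324843
  k=2: C(11,2)·0.15^2·0.85^9 = 0.286626
  k=3: C(11,3)·0.15^3·0.85^8 = 0.151743
  k=4: C(11,4)·0.15^4·0.85^7 = 0.053556
Total = 0.984112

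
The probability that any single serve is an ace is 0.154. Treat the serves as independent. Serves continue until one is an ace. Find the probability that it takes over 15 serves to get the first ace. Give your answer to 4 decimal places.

0.0814

Y = number of serves to the first success; geometric, p = 0.154.
P(Y > 15) = P(first 15 all fail) = (1−p)^15 = 0.081387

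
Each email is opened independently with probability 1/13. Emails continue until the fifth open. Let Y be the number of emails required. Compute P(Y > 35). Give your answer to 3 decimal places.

0.872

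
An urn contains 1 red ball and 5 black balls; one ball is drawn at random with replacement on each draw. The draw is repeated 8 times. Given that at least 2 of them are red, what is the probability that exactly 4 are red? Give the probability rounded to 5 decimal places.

0.06589

X ~ Binomial(8, 0.166667). Want P(X=4 | X≥2) = P(X=4) / P(X≥2).
P(X=4) = C(8,4)·0.166667^4·0.833333^4 = 0.0260476
P(X≥2) = 1 − 0.2325680 − 0.3721089 = 0.3953231
Ratio = 0.0260476 / 0.3953231 = 0.0658894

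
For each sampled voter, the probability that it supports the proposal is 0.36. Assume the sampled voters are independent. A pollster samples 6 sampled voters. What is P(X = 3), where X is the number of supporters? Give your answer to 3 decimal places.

X ~ Binomial(n=6, p=0.36).
P(X=3) = C(6,3) · p^3 · (1−p)^3
= 20 · 0.046656 · 0.26214 = 0.24461

0.245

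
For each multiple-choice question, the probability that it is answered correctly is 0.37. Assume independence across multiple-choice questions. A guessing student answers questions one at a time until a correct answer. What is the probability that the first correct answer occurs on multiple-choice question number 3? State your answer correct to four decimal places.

0.1469

Geometric (trials to first success), p = 0.37.
P(Y = 3) = (1−p)^2 · p = 0.3969 · 0.37 = 0.146853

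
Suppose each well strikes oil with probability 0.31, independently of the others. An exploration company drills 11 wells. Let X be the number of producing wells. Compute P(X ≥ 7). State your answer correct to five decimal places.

0.02596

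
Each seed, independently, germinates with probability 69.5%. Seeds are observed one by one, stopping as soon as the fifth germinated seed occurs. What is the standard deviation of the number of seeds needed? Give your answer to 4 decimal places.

Y = total seeds until the fifth success; negative binomial with r=5, p=0.695.
SD(Y) = √[r(1−p)/p²] = √(3.157186) = 1.776847

1.7768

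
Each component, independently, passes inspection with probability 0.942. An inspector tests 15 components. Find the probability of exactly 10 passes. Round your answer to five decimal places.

X ~ Binomial(n=15, p=0.942).
P(X=10) = C(15,10) · p^10 · (1−p)^5
= 3003 · 0.55019 · 6.5636e-07 = 0.0010844

0.00108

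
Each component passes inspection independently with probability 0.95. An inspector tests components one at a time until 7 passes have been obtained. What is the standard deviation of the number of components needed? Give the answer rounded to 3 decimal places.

Y = total components until the seventh success; negative binomial with r=7, p=0.95.
SD(Y) = √[r(1−p)/p²] = √(0.38781) = 0.62275

0.623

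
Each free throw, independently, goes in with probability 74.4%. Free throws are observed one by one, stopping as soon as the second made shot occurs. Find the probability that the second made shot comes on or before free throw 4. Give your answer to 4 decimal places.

0.9458

Finishing within 4 free throws ⇔ at least 2 successes in the first 4. With X ~ Binomial(4, 0.744), P(Y ≤ 4) = 1 − P(X ≤ 1).
  k=0: C(4,0)·0.744^0·0.256^4 = 0.004295
  k=1: C(4,1)·0.744^1·0.256^3 = 0.049929
1 − 0.054224 = 0.945776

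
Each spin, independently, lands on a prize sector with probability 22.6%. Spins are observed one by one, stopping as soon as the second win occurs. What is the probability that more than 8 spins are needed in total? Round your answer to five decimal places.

0.42968

Needing more than 8 spins ⇔ fewer than 2 successes in the first 8. With X ~ Binomial(8, 0.226), P(Y > 8) = P(X ≤ 1).
  k=0: C(8,0)·0.226^0·0.774^8 = 0.1288035
  k=1: C(8,1)·0.226^1·0.774^7 = 0.3008743
P(X ≤ 1) = 0.4296778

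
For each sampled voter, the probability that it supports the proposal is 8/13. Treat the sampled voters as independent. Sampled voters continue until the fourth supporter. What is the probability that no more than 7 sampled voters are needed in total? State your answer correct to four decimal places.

0.7394

Finishing within 7 sampled voters ⇔ at least 4 successes in the first 7. With X ~ Binomial(7, 0.615385), P(Y ≤ 7) = 1 − P(X ≤ 3).
  k=0: C(7,0)·0.615385^0·0.384615^7 = 0.001245
  k=1: C(7,1)·0.615385^1·0.384615^6 = 0.013945
  k=2: C(7,2)·0.615385^2·0.384615^5 = 0.066934
  k=3: C(7,3)·0.615385^3·0.384615^4 = 0.178490
1 − 0.260614 = 0.739386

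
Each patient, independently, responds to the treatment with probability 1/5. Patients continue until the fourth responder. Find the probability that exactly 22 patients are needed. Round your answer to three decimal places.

Y = trial on which the fourth success occurs; negative binomial, r=4, p=0.20.
P(Y=22) = C(21,3) · p^4 · (1−p)^18
= 1330 · 0.0016 · 0.018014 = 0.03833

0.038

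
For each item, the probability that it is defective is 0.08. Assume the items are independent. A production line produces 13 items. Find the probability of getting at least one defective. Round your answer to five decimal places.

0.66175

P(at least one) = 1 − P(none) = 1 − (1 − 0.08)^13
= 1 − 0.3382531 = 0.6617469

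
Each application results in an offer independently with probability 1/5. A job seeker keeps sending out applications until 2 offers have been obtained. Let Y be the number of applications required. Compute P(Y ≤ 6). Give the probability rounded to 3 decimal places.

Finishing within 6 applications ⇔ at least 2 successes in the first 6. With X ~ Binomial(6, 0.20), P(Y ≤ 6) = 1 − P(X ≤ 1).
  k=0: C(6,0)·0.20^0·0.80^6 = 0.26214
  k=1: C(6,1)·0.20^1·0.80^5 = 0.39322
1 − 0.65536 = 0.34464

0.345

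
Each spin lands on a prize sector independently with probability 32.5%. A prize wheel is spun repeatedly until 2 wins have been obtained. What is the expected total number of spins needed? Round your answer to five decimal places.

6.15385

Y = total spins until the second success; negative binomial with r=2, p=0.325.
E[Y] = r / p = 2 / 0.325 = 6.1538462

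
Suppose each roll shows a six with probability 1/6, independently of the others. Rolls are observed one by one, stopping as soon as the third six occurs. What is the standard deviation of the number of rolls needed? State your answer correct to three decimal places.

9.487

Y = total rolls until the third success; negative binomial with r=3, p=0.166667.
SD(Y) = √[r(1−p)/p²] = √(90.00000) = 9.48683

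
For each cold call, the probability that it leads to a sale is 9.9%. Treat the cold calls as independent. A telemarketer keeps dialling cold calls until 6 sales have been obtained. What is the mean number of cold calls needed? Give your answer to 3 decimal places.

60.606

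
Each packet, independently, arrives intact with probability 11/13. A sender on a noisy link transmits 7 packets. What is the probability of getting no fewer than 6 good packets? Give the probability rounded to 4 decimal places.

X ~ Binomial(7, 0.846154); P(X ≥ 6) = Σ C(7,k) p^k (1−p)^(7−k) over k:
  k=6: C(7,6)·0.846154^6·0.153846^1 = 0.395258
  k=7: C(7,7)·0.846154^7·0.153846^0 = 0.310560
Total = 0.705818

0.7058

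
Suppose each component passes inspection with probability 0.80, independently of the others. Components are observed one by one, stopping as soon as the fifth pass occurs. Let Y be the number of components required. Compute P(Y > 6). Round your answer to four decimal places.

0.3446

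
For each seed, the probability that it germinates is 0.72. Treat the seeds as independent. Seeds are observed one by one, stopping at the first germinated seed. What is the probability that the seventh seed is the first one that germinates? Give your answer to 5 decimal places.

Geometric (trials to first success), p = 0.72.
P(Y = 7) = (1−p)^6 · p = 0.00048189 · 0.72 = 0.0003470

0.00035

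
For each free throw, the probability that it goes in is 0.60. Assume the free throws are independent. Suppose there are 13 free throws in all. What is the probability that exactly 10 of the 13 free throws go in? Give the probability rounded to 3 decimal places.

X ~ Binomial(n=13, p=0.60).
P(X=10) = C(13,10) · p^10 · (1−p)^3
= 286 · 0.0060466 · 0.064 = 0.11068

0.111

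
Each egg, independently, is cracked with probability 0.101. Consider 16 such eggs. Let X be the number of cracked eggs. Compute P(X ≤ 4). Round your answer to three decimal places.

0.982

X ~ Binomial(16, 0.101); P(X ≤ 4) = Σ C(16,k) p^k (1−p)^(16−k) over k:
  k=0: C(16,0)·0.101^0·0.899^16 = 0.18204
  k=1: C(16,1)·0.101^1·0.899^15 = 0.32722
  k=2: C(16,2)·0.101^2·0.899^14 = 0.27571
  k=3: C(16,3)·0.101^3·0.899^13 = 0.14455
  k=4: C(16,4)·0.101^4·0.899^12 = 0.05278
Total = 0.98230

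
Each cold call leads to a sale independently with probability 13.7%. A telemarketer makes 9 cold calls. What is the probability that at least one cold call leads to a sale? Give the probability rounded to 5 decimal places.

P(at least one) = 1 − P(none) = 1 − (1 − 0.137)^9
= 1 − 0.2655200 = 0.7344800

0.73448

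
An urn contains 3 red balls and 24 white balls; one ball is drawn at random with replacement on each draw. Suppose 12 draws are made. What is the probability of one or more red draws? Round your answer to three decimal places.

P(at least one) = 1 − P(none) = 1 − (1 − 0.111111)^12
= 1 − 0.24332 = 0.75668

0.757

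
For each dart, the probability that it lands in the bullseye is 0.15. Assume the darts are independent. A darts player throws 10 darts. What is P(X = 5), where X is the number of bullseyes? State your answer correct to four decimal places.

0.0085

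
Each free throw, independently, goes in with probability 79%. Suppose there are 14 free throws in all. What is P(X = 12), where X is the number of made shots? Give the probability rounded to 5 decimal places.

0.23714

X ~ Binomial(n=14, p=0.79).
P(X=12) = C(14,12) · p^12 · (1−p)^2
= 91 · 0.059092 · 0.0441 = 0.2371401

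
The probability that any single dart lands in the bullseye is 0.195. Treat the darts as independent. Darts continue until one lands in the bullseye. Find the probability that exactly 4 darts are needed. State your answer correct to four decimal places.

0.1017

Geometric (trials to first success), p = 0.195.
P(Y = 4) = (1−p)^3 · p = 0.52166 · 0.195 = 0.101724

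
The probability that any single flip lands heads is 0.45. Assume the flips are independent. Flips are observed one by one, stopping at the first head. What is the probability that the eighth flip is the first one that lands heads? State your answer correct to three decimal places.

0.007

Geometric (trials to first success), p = 0.45.
P(Y = 8) = (1−p)^7 · p = 0.015224 · 0.45 = 0.00685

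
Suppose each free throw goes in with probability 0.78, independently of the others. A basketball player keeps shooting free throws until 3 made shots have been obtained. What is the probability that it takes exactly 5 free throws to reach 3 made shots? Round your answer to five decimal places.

0.13781

Y = trial on which the third success occurs; negative binomial, r=3, p=0.78.
P(Y=5) = C(4,2) · p^3 · (1−p)^2
= 6 · 0.47455 · 0.0484 = 0.1378099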